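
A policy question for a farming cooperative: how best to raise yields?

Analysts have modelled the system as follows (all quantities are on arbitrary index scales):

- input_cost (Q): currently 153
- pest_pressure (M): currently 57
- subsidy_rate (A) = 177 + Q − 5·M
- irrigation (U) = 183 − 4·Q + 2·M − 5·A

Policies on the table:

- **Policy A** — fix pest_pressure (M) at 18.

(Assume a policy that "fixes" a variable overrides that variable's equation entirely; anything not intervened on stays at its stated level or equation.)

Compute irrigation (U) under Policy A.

Policy A (M := 18):
  Q = 153
  M = 18
  A = 177 + 153 − 5·18 = 240
  U = 183 − 4·153 + 2·18 − 5·240 = -1593

-1593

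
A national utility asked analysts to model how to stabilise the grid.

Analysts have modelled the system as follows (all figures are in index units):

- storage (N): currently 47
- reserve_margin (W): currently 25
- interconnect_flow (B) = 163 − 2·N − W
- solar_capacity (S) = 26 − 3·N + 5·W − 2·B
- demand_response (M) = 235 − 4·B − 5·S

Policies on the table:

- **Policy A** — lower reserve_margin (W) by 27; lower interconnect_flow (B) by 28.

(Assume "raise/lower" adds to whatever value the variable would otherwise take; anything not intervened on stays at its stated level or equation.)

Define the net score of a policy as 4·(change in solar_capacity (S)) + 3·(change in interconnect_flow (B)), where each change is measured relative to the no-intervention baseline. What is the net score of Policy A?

-535

Baseline:
  N = 47
  W = 25
  B = 163 − 2·47 − 25 = 44
  S = 26 − 3·47 + 5·25 − 2·44 = -78
Policy A (W − 27, B − 28):
  N = 47
  W = 25 − 27 = -2
  B = 163 − 2·47 − (-2) (−28 from intervention) = 43
  S = 26 − 3·47 + 5·(-2) − 2·43 = -211
ΔS = -211 − (-78) = -133; ΔB = 43 − 44 = -1
Score = 4·(-133) + 3·(-1) = -535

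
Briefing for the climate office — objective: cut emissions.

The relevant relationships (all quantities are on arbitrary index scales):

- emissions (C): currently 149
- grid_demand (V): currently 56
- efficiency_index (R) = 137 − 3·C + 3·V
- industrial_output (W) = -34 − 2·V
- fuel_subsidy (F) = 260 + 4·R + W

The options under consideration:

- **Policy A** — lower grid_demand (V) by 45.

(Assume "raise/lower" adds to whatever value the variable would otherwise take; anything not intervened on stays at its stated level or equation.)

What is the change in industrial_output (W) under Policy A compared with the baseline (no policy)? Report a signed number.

Baseline:
  V = 56
  W = -34 − 2·56 = -146
Policy A (V − 45):
  V = 56 − 45 = 11
  W = -34 − 2·11 = -56
Change in W: -56 − (-146) = 90

90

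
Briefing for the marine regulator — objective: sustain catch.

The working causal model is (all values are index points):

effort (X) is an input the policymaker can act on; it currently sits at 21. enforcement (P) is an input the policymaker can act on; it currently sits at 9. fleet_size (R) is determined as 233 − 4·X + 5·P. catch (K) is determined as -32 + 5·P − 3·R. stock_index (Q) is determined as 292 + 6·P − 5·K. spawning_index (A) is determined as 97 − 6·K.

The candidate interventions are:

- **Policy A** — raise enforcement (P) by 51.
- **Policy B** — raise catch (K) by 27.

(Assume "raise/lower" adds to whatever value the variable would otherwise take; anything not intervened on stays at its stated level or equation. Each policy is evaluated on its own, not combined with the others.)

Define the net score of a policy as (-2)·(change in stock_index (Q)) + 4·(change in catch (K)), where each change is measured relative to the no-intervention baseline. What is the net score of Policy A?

Baseline:
  X = 21
  P = 9
  R = 233 − 4·21 + 5·9 = 194
  K = -32 + 5·9 − 3·194 = -569
  Q = 292 + 6·9 − 5·(-569) = 3191
Policy A (P + 51):
  X = 21
  P = 9 + 51 = 60
  R = 233 − 4·21 + 5·60 = 449
  K = -32 + 5·60 − 3·449 = -1079
  Q = 292 + 6·60 − 5·(-1079) = 6047
ΔQ = 6047 − 3191 = 2856; ΔK = -1079 − (-569) = -510
Score = (-2)·2856 + 4·(-510) = -7752

-7752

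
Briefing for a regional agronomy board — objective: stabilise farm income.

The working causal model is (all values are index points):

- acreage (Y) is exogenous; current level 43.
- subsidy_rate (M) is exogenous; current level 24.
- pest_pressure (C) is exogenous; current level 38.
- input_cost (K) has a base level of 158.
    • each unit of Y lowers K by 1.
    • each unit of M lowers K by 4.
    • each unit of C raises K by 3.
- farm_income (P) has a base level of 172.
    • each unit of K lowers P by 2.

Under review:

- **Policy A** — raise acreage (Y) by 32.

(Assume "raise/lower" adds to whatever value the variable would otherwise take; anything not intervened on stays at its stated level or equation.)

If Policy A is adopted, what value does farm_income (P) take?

-30

Policy A (Y + 32):
  Y = 43 + 32 = 75
  M = 24
  C = 38
  K = 158 − 75 − 4·24 + 3·38 = 101
  P = 172 − 2·101 = -30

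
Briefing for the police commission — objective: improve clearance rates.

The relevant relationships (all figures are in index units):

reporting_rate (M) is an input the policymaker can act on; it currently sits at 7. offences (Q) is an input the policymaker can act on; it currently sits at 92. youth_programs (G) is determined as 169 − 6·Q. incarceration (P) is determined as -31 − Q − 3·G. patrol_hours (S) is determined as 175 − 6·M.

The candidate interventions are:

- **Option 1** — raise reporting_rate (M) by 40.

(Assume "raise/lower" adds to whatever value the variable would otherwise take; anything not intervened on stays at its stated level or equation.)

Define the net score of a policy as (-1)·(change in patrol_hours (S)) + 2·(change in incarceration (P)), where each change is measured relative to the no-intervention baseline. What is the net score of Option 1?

240

Baseline:
  M = 7
  Q = 92
  G = 169 − 6·92 = -383
  P = -31 − 92 − 3·(-383) = 1026
  S = 175 − 6·7 = 133
Option 1 (M + 40):
  M = 7 + 40 = 47
  Q = 92
  G = 169 − 6·92 = -383
  P = -31 − 92 − 3·(-383) = 1026
  S = 175 − 6·47 = -107
ΔS = -107 − 133 = -240; ΔP = 1026 − 1026 = 0
Score = (-1)·(-240) + 2·0 = 240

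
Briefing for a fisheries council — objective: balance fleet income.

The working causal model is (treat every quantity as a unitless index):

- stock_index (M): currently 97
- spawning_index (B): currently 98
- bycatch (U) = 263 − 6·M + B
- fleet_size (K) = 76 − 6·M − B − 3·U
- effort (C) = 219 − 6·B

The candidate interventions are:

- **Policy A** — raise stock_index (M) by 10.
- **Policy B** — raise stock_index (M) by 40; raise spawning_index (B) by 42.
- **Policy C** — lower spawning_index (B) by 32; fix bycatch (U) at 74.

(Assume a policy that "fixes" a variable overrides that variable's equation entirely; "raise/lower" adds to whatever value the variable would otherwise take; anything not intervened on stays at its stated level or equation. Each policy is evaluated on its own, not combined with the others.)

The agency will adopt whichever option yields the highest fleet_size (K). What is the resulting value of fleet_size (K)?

Policy A (M + 10):
  M = 97 + 10 = 107
  B = 98
  U = 263 − 6·107 + 98 = -281
  K = 76 − 6·107 − 98 − 3·(-281) = 179
Policy B (M + 40, B + 42):
  M = 97 + 40 = 137
  B = 98 + 42 = 140
  U = 263 − 6·137 + 140 = -419
  K = 76 − 6·137 − 140 − 3·(-419) = 371
Policy C (B − 32, U := 74):
  M = 97
  B = 98 − 32 = 66
  U = 74
  K = 76 − 6·97 − 66 − 3·74 = -794
Comparing — Policy A: K=179, Policy B: K=371, Policy C: K=-794. Highest is 371 (Policy B).

371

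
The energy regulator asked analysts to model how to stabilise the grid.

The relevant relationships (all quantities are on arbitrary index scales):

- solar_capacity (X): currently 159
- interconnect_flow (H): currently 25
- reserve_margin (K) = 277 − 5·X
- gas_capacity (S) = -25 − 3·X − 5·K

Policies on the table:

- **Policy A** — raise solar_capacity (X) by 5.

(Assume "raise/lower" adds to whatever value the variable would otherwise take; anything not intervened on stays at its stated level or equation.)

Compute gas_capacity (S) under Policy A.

2198

Policy A (X + 5):
  X = 159 + 5 = 164
  K = 277 − 5·164 = -543
  S = -25 − 3·164 − 5·(-543) = 2198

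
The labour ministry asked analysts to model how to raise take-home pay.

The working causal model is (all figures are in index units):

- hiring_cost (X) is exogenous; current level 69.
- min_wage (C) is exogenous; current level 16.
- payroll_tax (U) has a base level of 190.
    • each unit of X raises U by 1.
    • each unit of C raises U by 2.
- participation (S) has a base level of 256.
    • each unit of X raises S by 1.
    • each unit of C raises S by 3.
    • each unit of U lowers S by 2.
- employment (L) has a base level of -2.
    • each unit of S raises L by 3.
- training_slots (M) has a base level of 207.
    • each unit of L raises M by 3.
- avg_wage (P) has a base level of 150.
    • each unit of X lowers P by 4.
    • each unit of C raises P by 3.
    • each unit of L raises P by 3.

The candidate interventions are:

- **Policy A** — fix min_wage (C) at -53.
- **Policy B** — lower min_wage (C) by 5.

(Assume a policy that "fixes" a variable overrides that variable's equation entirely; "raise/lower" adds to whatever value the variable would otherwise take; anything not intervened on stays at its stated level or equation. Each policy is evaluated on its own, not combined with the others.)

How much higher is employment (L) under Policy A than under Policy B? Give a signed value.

192

Policy A (C := -53):
  X = 69
  C = -53
  U = 190 + 69 + 2·(-53) = 153
  S = 256 + 69 + 3·(-53) − 2·153 = -140
  L = -2 + 3·(-140) = -422
Policy B (C − 5):
  X = 69
  C = 16 − 5 = 11
  U = 190 + 69 + 2·11 = 281
  S = 256 + 69 + 3·11 − 2·281 = -204
  L = -2 + 3·(-204) = -614
L: -422 − (-614) = 192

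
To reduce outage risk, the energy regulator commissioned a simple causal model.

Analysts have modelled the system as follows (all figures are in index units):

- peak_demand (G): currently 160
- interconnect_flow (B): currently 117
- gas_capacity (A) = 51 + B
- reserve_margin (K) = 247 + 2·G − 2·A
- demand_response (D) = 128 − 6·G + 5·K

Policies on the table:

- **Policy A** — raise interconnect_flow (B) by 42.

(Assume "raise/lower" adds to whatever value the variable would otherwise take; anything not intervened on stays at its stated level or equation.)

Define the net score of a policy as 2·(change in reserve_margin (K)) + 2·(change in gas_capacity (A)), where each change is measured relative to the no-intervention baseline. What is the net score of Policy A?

Baseline:
  G = 160
  B = 117
  A = 51 + 117 = 168
  K = 247 + 2·160 − 2·168 = 231
Policy A (B + 42):
  G = 160
  B = 117 + 42 = 159
  A = 51 + 159 = 210
  K = 247 + 2·160 − 2·210 = 147
ΔK = 147 − 231 = -84; ΔA = 210 − 168 = 42
Score = 2·(-84) + 2·42 = -84

-84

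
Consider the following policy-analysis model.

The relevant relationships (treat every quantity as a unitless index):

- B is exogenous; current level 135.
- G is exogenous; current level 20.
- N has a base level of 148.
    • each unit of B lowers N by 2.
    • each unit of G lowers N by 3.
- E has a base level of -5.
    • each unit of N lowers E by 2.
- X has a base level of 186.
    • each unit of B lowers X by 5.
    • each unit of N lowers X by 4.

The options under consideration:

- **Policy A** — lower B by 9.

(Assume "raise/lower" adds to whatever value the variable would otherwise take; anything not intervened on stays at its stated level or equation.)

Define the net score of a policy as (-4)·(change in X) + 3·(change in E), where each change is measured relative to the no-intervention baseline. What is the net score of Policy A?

Baseline:
  B = 135
  G = 20
  N = 148 − 2·135 − 3·20 = -182
  E = -5 − 2·(-182) = 359
  X = 186 − 5·135 − 4·(-182) = 239
Policy A (B − 9):
  B = 135 − 9 = 126
  G = 20
  N = 148 − 2·126 − 3·20 = -164
  E = -5 − 2·(-164) = 323
  X = 186 − 5·126 − 4·(-164) = 212
ΔX = 212 − 239 = -27; ΔE = 323 − 359 = -36
Score = (-4)·(-27) + 3·(-36) = 0

0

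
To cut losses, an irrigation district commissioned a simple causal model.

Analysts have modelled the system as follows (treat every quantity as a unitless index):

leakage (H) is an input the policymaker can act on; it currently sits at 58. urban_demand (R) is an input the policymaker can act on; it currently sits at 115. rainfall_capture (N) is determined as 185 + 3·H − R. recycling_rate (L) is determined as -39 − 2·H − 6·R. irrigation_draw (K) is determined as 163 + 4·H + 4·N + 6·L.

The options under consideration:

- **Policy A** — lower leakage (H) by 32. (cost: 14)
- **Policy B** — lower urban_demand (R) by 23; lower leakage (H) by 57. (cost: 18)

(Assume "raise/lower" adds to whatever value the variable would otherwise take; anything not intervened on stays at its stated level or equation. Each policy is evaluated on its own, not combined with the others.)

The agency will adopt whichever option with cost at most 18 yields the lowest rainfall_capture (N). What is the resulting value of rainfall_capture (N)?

96

Policy A (H − 32):
  H = 58 − 32 = 26
  R = 115
  N = 185 + 3·26 − 115 = 148
Policy B (R − 23, H − 57):
  H = 58 − 57 = 1
  R = 115 − 23 = 92
  N = 185 + 3·1 − 92 = 96
Comparing — Policy A: N=148, Policy B: N=96. Lowest is 96 (Policy B).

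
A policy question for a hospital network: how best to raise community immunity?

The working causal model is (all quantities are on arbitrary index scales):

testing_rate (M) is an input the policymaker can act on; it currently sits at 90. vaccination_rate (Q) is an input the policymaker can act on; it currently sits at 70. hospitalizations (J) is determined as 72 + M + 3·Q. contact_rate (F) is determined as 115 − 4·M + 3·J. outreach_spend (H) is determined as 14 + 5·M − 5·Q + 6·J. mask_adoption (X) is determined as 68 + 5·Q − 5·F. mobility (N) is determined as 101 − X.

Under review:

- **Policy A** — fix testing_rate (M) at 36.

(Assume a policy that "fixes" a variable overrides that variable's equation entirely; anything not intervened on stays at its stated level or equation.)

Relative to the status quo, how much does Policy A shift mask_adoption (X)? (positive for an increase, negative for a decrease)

Baseline:
  M = 90
  Q = 70
  J = 72 + 90 + 3·70 = 372
  F = 115 − 4·90 + 3·372 = 871
  X = 68 + 5·70 − 5·871 = -3937
Policy A (M := 36):
  M = 36
  Q = 70
  J = 72 + 36 + 3·70 = 318
  F = 115 − 4·36 + 3·318 = 925
  X = 68 + 5·70 − 5·925 = -4207
Change in X: -4207 − (-3937) = -270

-270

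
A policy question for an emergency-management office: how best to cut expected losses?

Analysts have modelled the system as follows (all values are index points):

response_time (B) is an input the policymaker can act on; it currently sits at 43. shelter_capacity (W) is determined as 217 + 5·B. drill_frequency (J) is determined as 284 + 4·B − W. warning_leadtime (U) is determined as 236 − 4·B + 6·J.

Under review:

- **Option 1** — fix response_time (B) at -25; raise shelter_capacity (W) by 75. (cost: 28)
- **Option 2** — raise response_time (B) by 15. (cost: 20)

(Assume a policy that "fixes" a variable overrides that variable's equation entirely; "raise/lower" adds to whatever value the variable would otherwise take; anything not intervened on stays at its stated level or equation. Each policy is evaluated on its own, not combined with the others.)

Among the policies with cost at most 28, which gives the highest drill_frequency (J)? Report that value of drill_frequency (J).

17

Option 1 (B := -25, W + 75):
  B = -25
  W = 217 + 5·(-25) (+75 from intervention) = 167
  J = 284 + 4·(-25) − 167 = 17
Option 2 (B + 15):
  B = 43 + 15 = 58
  W = 217 + 5·58 = 507
  J = 284 + 4·58 − 507 = 9
Comparing — Option 1: J=17, Option 2: J=9. Highest is 17 (Option 1).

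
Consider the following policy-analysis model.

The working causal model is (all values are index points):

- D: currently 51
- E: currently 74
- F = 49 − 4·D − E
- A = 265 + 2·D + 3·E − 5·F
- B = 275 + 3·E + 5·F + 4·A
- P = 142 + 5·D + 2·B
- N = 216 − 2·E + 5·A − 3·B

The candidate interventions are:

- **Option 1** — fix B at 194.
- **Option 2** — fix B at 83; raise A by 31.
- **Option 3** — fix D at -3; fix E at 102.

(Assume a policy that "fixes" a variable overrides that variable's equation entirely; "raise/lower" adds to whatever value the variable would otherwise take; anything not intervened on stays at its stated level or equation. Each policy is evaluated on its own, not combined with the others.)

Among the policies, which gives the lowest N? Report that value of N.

-6506

Option 1 (B := 194):
  D = 51
  E = 74
  F = 49 − 4·51 − 74 = -229
  A = 265 + 2·51 + 3·74 − 5·(-229) = 1734
  B = 194
  N = 216 − 2·74 + 5·1734 − 3·194 = 8156
Option 2 (B := 83, A + 31):
  D = 51
  E = 74
  F = 49 − 4·51 − 74 = -229
  A = 265 + 2·51 + 3·74 − 5·(-229) (+31 from intervention) = 1765
  B = 83
  N = 216 − 2·74 + 5·1765 − 3·83 = 8644
Option 3 (D := -3, E := 102):
  D = -3
  E = 102
  F = 49 − 4·(-3) − 102 = -41
  A = 265 + 2·(-3) + 3·102 − 5·(-41) = 770
  B = 275 + 3·102 + 5·(-41) + 4·770 = 3456
  N = 216 − 2·102 + 5·770 − 3·3456 = -6506
Comparing — Option 1: N=8156, Option 2: N=8644, Option 3: N=-6506. Lowest is -6506 (Option 3).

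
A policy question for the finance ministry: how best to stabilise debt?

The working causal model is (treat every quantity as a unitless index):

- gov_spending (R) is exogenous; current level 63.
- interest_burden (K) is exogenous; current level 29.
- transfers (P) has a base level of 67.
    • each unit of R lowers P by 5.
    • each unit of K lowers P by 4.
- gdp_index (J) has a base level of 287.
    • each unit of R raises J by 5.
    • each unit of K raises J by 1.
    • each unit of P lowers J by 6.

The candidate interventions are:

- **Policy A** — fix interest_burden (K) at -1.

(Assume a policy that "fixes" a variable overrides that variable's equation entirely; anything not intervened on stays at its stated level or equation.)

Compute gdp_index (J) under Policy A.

Policy A (K := -1):
  R = 63
  K = -1
  P = 67 − 5·63 − 4·(-1) = -244
  J = 287 + 5·63 + (-1) − 6·(-244) = 2065

2065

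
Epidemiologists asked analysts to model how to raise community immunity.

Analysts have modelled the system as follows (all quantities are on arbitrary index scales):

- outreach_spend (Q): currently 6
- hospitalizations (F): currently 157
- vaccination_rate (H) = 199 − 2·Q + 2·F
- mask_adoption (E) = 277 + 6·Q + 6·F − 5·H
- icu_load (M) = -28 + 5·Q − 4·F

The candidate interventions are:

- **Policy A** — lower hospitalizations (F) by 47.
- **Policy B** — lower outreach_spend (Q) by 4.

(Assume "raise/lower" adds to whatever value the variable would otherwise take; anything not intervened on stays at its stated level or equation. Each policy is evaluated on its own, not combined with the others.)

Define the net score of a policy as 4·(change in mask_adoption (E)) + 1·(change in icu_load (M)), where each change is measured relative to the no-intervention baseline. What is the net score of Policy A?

940

Baseline:
  Q = 6
  F = 157
  H = 199 − 2·6 + 2·157 = 501
  E = 277 + 6·6 + 6·157 − 5·501 = -1250
  M = -28 + 5·6 − 4·157 = -626
Policy A (F − 47):
  Q = 6
  F = 157 − 47 = 110
  H = 199 − 2·6 + 2·110 = 407
  E = 277 + 6·6 + 6·110 − 5·407 = -1062
  M = -28 + 5·6 − 4·110 = -438
ΔE = -1062 − (-1250) = 188; ΔM = -438 − (-626) = 188
Score = 4·188 + 1·188 = 940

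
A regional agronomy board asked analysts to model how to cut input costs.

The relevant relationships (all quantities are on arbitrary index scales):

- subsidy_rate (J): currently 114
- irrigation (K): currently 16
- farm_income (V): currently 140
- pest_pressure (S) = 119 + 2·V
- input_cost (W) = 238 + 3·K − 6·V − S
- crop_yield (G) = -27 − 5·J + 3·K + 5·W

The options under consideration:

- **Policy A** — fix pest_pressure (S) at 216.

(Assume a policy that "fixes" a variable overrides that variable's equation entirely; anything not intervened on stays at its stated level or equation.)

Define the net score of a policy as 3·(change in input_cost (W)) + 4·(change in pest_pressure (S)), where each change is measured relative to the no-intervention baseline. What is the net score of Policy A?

Baseline:
  K = 16
  V = 140
  S = 119 + 2·140 = 399
  W = 238 + 3·16 − 6·140 − 399 = -953
Policy A (S := 216):
  K = 16
  V = 140
  S = 216
  W = 238 + 3·16 − 6·140 − 216 = -770
ΔW = -770 − (-953) = 183; ΔS = 216 − 399 = -183
Score = 3·183 + 4·(-183) = -183

-183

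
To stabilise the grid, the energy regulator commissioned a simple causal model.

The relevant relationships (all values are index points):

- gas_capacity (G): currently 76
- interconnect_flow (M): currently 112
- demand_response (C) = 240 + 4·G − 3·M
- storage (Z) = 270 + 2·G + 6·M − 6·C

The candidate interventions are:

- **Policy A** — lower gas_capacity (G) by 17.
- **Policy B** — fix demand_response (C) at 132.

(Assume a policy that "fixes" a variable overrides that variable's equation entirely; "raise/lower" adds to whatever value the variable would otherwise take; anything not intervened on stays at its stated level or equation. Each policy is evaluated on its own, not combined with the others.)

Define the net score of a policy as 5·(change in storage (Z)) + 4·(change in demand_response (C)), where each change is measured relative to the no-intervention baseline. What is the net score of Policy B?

Baseline:
  G = 76
  M = 112
  C = 240 + 4·76 − 3·112 = 208
  Z = 270 + 2·76 + 6·112 − 6·208 = -154
Policy B (C := 132):
  G = 76
  M = 112
  C = 132
  Z = 270 + 2·76 + 6·112 − 6·132 = 302
ΔZ = 302 − (-154) = 456; ΔC = 132 − 208 = -76
Score = 5·456 + 4·(-76) = 1976

1976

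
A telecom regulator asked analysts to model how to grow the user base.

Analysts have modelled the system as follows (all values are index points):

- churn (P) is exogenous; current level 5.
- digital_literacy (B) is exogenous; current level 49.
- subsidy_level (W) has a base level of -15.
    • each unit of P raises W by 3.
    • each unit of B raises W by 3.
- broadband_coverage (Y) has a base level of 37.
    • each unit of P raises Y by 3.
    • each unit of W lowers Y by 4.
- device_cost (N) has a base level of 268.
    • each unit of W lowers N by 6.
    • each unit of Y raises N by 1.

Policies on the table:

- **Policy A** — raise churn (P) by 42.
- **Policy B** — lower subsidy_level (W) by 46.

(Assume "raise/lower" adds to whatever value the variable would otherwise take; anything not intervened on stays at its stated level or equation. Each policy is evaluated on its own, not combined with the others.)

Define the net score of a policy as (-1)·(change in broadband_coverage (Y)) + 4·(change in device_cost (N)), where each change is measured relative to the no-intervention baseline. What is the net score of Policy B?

Baseline:
  P = 5
  B = 49
  W = -15 + 3·5 + 3·49 = 147
  Y = 37 + 3·5 − 4·147 = -536
  N = 268 − 6·147 + (-536) = -1150
Policy B (W − 46):
  P = 5
  B = 49
  W = -15 + 3·5 + 3·49 (−46 from intervention) = 101
  Y = 37 + 3·5 − 4·101 = -352
  N = 268 − 6·101 + (-352) = -690
ΔY = -352 − (-536) = 184; ΔN = -690 − (-1150) = 460
Score = (-1)·184 + 4·460 = 1656

1656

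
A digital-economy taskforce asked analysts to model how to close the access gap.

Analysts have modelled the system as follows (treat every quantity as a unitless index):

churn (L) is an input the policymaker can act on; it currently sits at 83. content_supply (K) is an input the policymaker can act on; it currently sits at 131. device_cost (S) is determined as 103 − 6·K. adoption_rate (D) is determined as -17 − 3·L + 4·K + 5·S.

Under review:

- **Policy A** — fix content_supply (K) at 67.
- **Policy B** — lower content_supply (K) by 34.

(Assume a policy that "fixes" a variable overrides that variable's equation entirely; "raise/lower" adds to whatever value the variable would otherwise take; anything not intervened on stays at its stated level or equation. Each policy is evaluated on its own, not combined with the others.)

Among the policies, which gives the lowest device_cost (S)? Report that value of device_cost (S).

Policy A (K := 67):
  K = 67
  S = 103 − 6·67 = -299
Policy B (K − 34):
  K = 131 − 34 = 97
  S = 103 − 6·97 = -479
Comparing — Policy A: S=-299, Policy B: S=-479. Lowest is -479 (Policy B).

-479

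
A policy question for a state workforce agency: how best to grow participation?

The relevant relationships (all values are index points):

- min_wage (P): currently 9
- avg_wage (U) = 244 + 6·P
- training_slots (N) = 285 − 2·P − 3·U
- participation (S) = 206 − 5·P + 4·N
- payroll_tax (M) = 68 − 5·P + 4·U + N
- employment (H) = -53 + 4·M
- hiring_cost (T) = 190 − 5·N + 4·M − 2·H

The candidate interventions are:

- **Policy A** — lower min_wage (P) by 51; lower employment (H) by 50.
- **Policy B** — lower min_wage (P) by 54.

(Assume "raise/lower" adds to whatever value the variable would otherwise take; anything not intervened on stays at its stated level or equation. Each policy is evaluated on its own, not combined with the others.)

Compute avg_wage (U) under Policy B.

Policy B (P − 54):
  P = 9 − 54 = -45
  U = 244 + 6·(-45) = -26

-26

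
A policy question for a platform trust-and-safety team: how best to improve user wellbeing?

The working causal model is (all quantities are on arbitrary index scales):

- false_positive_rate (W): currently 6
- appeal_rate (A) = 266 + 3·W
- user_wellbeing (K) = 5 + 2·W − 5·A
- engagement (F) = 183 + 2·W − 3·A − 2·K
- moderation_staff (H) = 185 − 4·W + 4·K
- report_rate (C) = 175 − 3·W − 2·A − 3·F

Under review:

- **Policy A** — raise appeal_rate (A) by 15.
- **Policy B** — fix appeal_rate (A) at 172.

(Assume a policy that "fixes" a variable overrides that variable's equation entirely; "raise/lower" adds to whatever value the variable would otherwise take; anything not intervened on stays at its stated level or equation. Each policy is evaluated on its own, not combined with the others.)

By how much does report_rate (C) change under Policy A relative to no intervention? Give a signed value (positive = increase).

Baseline:
  W = 6
  A = 266 + 3·6 = 284
  K = 5 + 2·6 − 5·284 = -1403
  F = 183 + 2·6 − 3·284 − 2·(-1403) = 2149
  C = 175 − 3·6 − 2·284 − 3·2149 = -6858
Policy A (A + 15):
  W = 6
  A = 266 + 3·6 (+15 from intervention) = 299
  K = 5 + 2·6 − 5·299 = -1478
  F = 183 + 2·6 − 3·299 − 2·(-1478) = 2254
  C = 175 − 3·6 − 2·299 − 3·2254 = -7203
Change in C: -7203 − (-6858) = -345

-345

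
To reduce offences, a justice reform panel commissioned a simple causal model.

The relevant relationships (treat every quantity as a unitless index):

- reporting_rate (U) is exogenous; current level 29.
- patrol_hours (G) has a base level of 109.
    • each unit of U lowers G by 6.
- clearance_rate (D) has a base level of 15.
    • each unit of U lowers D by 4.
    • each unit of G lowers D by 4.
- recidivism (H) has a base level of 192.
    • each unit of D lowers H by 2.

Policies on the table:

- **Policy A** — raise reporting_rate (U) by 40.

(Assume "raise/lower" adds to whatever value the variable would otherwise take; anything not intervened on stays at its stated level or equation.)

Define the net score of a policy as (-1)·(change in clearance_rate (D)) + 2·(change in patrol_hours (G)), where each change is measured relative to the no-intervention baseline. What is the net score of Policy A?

-1280

Baseline:
  U = 29
  G = 109 − 6·29 = -65
  D = 15 − 4·29 − 4·(-65) = 159
Policy A (U + 40):
  U = 29 + 40 = 69
  G = 109 − 6·69 = -305
  D = 15 − 4·69 − 4·(-305) = 959
ΔD = 959 − 159 = 800; ΔG = -305 − (-65) = -240
Score = (-1)·800 + 2·(-240) = -1280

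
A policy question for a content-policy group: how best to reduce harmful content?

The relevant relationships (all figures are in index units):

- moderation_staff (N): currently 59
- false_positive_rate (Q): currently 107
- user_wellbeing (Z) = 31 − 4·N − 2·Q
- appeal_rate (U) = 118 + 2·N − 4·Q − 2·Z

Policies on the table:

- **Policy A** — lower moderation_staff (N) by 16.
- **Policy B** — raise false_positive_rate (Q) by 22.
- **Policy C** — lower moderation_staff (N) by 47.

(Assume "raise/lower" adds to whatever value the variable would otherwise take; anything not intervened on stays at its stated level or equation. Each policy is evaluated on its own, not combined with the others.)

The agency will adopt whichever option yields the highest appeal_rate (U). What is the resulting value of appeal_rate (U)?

646

Policy A (N − 16):
  N = 59 − 16 = 43
  Q = 107
  Z = 31 − 4·43 − 2·107 = -355
  U = 118 + 2·43 − 4·107 − 2·(-355) = 486
Policy B (Q + 22):
  N = 59
  Q = 107 + 22 = 129
  Z = 31 − 4·59 − 2·129 = -463
  U = 118 + 2·59 − 4·129 − 2·(-463) = 646
Policy C (N − 47):
  N = 59 − 47 = 12
  Q = 107
  Z = 31 − 4·12 − 2·107 = -231
  U = 118 + 2·12 − 4·107 − 2·(-231) = 176
Comparing — Policy A: U=486, Policy B: U=646, Policy C: U=176. Highest is 646 (Policy B).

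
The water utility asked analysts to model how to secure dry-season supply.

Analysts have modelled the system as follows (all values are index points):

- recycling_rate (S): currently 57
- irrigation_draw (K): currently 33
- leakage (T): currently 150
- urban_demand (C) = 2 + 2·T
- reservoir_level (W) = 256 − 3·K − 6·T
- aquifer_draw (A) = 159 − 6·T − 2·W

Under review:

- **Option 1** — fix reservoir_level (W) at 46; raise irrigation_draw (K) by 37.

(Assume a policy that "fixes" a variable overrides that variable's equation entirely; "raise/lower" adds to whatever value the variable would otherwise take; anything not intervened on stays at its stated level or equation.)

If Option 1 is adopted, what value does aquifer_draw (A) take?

-833

Option 1 (W := 46, K + 37):
  K = 33 + 37 = 70
  T = 150
  W = 46
  A = 159 − 6·150 − 2·46 = -833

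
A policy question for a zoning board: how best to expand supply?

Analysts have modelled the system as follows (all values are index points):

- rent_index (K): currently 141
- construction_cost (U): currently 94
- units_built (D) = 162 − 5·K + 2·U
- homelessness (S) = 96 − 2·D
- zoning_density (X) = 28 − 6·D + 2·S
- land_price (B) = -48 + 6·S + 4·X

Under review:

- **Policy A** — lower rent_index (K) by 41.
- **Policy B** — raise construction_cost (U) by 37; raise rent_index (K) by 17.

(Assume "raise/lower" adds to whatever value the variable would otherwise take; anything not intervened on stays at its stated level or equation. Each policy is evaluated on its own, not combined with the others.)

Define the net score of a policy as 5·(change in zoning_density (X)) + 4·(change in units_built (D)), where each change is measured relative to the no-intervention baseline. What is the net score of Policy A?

Baseline:
  K = 141
  U = 94
  D = 162 − 5·141 + 2·94 = -355
  S = 96 − 2·(-355) = 806
  X = 28 − 6·(-355) + 2·806 = 3770
Policy A (K − 41):
  K = 141 − 41 = 100
  U = 94
  D = 162 − 5·100 + 2·94 = -150
  S = 96 − 2·(-150) = 396
  X = 28 − 6·(-150) + 2·396 = 1720
ΔX = 1720 − 3770 = -2050; ΔD = -150 − (-355) = 205
Score = 5·(-2050) + 4·205 = -9430

-9430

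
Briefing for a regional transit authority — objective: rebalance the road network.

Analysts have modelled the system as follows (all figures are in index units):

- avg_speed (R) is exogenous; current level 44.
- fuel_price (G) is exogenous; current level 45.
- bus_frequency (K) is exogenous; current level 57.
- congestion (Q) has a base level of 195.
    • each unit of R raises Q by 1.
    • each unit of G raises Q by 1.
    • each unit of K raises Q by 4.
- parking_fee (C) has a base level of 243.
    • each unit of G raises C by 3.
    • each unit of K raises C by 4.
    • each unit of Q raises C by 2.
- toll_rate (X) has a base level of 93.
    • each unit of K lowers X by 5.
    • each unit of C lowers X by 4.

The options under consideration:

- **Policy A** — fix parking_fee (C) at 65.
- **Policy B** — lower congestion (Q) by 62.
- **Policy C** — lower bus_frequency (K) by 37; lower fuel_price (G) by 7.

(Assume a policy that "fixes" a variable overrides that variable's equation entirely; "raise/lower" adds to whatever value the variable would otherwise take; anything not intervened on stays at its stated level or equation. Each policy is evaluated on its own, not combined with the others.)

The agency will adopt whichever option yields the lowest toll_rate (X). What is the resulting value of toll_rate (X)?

Policy A (C := 65):
  R = 44
  G = 45
  K = 57
  Q = 195 + 44 + 45 + 4·57 = 512
  C = 65
  X = 93 − 5·57 − 4·65 = -452
Policy B (Q − 62):
  R = 44
  G = 45
  K = 57
  Q = 195 + 44 + 45 + 4·57 (−62 from intervention) = 450
  C = 243 + 3·45 + 4·57 + 2·450 = 1506
  X = 93 − 5·57 − 4·1506 = -6216
Policy C (K − 37, G − 7):
  R = 44
  G = 45 − 7 = 38
  K = 57 − 37 = 20
  Q = 195 + 44 + 38 + 4·20 = 357
  C = 243 + 3·38 + 4·20 + 2·357 = 1151
  X = 93 − 5·20 − 4·1151 = -4611
Comparing — Policy A: X=-452, Policy B: X=-6216, Policy C: X=-4611. Lowest is -6216 (Policy B).

-6216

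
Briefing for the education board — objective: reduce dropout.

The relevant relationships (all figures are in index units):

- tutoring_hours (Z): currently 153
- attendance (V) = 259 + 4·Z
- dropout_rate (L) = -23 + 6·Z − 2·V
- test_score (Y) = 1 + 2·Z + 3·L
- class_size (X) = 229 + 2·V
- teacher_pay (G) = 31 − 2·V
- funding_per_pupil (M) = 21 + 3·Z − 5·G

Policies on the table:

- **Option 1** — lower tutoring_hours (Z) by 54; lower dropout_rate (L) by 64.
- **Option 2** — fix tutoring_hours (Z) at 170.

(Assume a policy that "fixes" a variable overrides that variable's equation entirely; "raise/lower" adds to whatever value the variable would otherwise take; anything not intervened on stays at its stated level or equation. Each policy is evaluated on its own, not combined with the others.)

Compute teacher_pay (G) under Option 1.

Option 1 (Z − 54, L − 64):
  Z = 153 − 54 = 99
  V = 259 + 4·99 = 655
  G = 31 − 2·655 = -1279

-1279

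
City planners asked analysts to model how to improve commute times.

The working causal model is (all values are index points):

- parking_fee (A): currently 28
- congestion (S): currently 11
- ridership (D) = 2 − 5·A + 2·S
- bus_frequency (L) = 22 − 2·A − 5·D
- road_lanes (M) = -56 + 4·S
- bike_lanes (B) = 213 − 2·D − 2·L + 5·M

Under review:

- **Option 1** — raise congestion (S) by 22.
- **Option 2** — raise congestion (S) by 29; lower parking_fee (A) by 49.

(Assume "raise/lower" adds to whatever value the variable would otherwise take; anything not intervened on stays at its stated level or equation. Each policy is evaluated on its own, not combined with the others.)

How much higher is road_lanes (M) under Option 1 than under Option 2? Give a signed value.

-28

Option 1 (S + 22):
  S = 11 + 22 = 33
  M = -56 + 4·33 = 76
Option 2 (S + 29, A − 49):
  S = 11 + 29 = 40
  M = -56 + 4·40 = 104
M: 76 − 104 = -28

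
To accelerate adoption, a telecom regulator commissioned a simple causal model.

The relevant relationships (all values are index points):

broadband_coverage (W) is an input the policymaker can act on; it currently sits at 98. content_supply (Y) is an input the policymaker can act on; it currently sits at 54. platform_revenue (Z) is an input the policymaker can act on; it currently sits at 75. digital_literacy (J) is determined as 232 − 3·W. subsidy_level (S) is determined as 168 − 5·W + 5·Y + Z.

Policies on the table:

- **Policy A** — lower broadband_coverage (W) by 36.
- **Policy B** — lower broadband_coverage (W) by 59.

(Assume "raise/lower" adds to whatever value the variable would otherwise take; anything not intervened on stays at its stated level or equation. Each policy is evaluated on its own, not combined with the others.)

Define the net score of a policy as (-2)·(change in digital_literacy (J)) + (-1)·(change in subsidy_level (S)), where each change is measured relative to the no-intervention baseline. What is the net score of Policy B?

Baseline:
  W = 98
  Y = 54
  Z = 75
  J = 232 − 3·98 = -62
  S = 168 − 5·98 + 5·54 + 75 = 23
Policy B (W − 59):
  W = 98 − 59 = 39
  Y = 54
  Z = 75
  J = 232 − 3·39 = 115
  S = 168 − 5·39 + 5·54 + 75 = 318
ΔJ = 115 − (-62) = 177; ΔS = 318 − 23 = 295
Score = (-2)·177 + (-1)·295 = -649

-649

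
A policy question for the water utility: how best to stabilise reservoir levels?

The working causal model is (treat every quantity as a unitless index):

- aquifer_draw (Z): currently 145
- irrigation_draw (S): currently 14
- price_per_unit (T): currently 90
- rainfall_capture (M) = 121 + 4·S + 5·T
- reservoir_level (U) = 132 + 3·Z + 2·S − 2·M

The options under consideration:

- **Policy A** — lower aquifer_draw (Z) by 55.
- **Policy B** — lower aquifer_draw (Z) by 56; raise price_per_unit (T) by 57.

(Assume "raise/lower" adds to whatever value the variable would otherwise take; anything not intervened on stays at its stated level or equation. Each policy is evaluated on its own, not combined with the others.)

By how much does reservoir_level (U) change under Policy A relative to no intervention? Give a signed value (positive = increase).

-165

Baseline:
  Z = 145
  S = 14
  T = 90
  M = 121 + 4·14 + 5·90 = 627
  U = 132 + 3·145 + 2·14 − 2·627 = -659
Policy A (Z − 55):
  Z = 145 − 55 = 90
  S = 14
  T = 90
  M = 121 + 4·14 + 5·90 = 627
  U = 132 + 3·90 + 2·14 − 2·627 = -824
Change in U: -824 − (-659) = -165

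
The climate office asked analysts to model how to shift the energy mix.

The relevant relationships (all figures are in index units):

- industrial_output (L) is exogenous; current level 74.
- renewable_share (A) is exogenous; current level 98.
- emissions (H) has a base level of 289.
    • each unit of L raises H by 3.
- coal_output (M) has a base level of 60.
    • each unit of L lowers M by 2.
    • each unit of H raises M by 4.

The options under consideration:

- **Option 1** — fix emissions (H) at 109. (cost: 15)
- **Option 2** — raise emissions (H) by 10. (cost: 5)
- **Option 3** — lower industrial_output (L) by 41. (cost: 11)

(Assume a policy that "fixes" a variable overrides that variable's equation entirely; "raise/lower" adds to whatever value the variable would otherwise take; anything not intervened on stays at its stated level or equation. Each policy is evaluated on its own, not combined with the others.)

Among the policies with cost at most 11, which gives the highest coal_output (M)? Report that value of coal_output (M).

Option 2 (H + 10):
  L = 74
  H = 289 + 3·74 (+10 from intervention) = 521
  M = 60 − 2·74 + 4·521 = 1996
Option 3 (L − 41):
  L = 74 − 41 = 33
  H = 289 + 3·33 = 388
  M = 60 − 2·33 + 4·388 = 1546
Comparing — Option 2: M=1996, Option 3: M=1546. Highest is 1996 (Option 2).

1996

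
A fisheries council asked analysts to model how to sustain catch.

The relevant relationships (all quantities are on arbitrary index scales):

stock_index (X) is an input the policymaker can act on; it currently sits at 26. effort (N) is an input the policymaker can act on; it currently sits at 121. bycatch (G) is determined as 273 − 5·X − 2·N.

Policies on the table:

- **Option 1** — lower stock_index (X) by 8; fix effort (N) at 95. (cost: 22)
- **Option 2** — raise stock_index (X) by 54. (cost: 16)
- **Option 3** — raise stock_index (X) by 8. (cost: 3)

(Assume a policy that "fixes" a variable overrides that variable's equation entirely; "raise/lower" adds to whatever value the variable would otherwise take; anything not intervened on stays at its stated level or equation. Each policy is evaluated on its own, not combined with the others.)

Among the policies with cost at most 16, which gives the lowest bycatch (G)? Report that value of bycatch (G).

-369

Option 2 (X + 54):
  X = 26 + 54 = 80
  N = 121
  G = 273 − 5·80 − 2·121 = -369
Option 3 (X + 8):
  X = 26 + 8 = 34
  N = 121
  G = 273 − 5·34 − 2·121 = -139
Comparing — Option 2: G=-369, Option 3: G=-139. Lowest is -369 (Option 2).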